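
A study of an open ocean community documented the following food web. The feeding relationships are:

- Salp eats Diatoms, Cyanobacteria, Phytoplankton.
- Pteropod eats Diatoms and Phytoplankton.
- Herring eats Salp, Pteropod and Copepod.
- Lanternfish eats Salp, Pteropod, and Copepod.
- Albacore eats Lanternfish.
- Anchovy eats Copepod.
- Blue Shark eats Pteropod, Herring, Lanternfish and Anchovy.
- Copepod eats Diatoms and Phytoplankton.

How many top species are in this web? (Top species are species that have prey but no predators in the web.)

2

Top species (has prey, but nothing eats it): Blue Shark, Albacore.
Count: 2.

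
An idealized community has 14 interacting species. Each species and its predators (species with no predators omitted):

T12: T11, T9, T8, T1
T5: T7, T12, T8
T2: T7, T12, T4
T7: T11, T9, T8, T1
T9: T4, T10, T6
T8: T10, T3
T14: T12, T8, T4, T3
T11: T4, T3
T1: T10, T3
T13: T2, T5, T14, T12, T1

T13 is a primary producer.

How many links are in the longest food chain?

4 links

One longest chain: T13 → T2 → T7 → T11 → T4.
It has 5 species and 4 links.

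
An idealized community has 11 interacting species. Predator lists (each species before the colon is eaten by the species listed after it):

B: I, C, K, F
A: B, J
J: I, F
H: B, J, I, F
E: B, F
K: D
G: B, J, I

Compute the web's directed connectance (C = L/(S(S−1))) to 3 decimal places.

The web has S = 11 species and L = 18 feeding links.
C = L / (S(S−1)) = 18 / 110 = 0.1636 ≈ 0.164.

C = 0.164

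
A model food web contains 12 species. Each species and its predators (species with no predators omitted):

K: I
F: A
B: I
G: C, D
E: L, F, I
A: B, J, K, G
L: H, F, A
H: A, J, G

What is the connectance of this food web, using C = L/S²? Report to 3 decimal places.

C = 0.125

The web has S = 12 species and L = 18 feeding links.
C = L / S² = 18 / 144 = 0.1250 ≈ 0.125.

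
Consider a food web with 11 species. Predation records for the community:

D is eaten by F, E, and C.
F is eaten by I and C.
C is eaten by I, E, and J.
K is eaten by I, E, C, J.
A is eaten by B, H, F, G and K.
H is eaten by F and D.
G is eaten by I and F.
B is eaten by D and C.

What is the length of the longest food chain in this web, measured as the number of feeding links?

5 links

One longest chain: A → H → D → F → C → J.
It has 6 species and 5 links.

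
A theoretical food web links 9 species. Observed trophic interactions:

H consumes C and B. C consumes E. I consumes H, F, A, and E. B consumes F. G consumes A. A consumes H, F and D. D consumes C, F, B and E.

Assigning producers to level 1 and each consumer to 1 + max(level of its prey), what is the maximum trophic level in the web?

Producers (level 1): F, E.
E → C → H → A → I gives I level 5.
No species has a prey at level 5, so no species reaches level 6.

5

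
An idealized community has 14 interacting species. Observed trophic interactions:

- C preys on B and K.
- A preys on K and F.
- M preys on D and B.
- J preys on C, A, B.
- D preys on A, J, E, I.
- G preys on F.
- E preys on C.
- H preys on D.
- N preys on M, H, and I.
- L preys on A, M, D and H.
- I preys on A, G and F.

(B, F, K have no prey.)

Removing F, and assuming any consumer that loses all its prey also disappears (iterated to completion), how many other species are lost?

Remove F.
Round 1: G (all prey gone) → extinct.
No further losses. Total secondary extinctions: 1.

1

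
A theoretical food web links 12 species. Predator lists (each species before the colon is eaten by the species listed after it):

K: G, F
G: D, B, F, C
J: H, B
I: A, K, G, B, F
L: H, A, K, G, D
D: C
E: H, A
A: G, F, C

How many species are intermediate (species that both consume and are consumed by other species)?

4

Intermediate species (has both prey and predators): A, K, G, D.
Count: 4.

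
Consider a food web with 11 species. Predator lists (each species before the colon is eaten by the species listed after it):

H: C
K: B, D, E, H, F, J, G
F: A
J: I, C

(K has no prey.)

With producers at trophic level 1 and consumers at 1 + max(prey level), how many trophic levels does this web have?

Producers (level 1): K.
K → J → I gives I level 3.
No species has a prey at level 3, so no species reaches level 4.

3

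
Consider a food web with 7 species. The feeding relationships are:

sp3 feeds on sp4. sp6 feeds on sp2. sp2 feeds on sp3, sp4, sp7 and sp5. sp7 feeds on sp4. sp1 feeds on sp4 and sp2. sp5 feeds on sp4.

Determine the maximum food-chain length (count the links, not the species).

3 links

One longest chain: sp4 → sp7 → sp2 → sp6.
It has 4 species and 3 links.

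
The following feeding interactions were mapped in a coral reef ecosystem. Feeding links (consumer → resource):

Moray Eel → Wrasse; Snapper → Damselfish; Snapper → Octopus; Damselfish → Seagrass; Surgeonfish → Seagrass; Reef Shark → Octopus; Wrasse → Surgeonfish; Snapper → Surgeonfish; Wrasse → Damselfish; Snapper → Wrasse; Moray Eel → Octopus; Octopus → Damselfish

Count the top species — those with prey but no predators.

Top species (has prey, but nothing eats it): Snapper, Reef Shark, Moray Eel.
Count: 3.

3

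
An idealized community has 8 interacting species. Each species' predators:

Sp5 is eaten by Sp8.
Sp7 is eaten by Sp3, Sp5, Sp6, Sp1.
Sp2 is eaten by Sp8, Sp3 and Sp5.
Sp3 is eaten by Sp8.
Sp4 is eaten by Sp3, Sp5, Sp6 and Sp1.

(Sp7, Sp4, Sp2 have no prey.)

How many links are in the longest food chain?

2 links

One longest chain: Sp7 → Sp5 → Sp8.
It has 3 species and 2 links.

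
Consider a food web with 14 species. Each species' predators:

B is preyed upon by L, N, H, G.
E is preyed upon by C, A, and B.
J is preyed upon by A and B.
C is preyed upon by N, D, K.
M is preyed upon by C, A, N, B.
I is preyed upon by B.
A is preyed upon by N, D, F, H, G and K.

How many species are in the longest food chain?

One longest chain: M → C → K.
It has 3 species and 2 links.

3 species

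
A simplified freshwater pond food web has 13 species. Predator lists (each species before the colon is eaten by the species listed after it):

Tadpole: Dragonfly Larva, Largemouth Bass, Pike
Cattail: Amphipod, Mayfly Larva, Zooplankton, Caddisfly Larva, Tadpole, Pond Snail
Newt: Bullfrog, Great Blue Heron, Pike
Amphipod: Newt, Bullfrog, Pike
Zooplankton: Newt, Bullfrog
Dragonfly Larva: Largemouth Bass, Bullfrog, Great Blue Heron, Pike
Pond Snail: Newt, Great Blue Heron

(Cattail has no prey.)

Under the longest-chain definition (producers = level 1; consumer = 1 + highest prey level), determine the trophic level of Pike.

Trophic level 4

Cattail is a producer → level 1.
Tadpole eats Cattail → level 2.
Dragonfly Larva eats Tadpole → level 3.
Pike eats Dragonfly Larva (level 3); other prey at levels: Amphipod 2, Tadpole 2, Newt 3 → level 4.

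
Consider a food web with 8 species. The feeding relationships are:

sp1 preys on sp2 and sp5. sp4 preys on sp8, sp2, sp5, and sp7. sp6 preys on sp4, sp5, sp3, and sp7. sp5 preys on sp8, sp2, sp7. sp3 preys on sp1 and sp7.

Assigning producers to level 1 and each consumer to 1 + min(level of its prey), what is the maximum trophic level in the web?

Producers (level 1): sp7, sp2, sp8.
Following each consumer down to its lowest-level prey: sp7 → sp6 (levels 1 through 2).
All prey of sp6 (sp7 1, sp5 2, sp4 2, sp3 2) are at level 1 or above, so sp6 is at level 1 + 1 = 2.
Every consumer has at least one prey at level 1 or below, so none exceeds level 2.

2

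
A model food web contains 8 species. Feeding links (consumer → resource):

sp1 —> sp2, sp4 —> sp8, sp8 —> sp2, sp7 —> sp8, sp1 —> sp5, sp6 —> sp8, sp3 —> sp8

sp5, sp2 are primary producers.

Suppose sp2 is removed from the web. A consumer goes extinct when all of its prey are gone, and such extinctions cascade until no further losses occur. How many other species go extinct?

Remove sp2.
Round 1: sp8 (all prey gone) → extinct.
Round 2: sp3 (all prey gone), sp6 (all prey gone), sp7 (all prey gone), sp4 (all prey gone) → extinct.
No further losses. Total secondary extinctions: 5.

5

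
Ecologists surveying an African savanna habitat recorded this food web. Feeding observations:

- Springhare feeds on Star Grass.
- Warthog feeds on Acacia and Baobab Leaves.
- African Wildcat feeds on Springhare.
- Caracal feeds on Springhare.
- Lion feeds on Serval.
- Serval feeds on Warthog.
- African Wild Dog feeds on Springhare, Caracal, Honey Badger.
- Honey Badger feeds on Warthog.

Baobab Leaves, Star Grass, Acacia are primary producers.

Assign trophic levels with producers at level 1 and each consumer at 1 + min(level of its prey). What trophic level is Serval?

Baobab Leaves is a producer → level 1.
Warthog eats Baobab Leaves → level 2.
Serval eats Warthog → level 3.
No prey of Serval is below level 2, so 3 is the minimum.

Trophic level 3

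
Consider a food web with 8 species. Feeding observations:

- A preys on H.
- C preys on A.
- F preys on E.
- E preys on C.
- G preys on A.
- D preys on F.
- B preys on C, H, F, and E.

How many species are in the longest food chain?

One longest chain: H → A → C → E → F → B.
It has 6 species and 5 links.

6 species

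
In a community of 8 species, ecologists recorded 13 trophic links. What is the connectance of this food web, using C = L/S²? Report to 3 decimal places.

The web has S = 8 species and L = 13 feeding links.
C = L / S² = 13 / 64 = 0.2031 ≈ 0.203.

C = 0.203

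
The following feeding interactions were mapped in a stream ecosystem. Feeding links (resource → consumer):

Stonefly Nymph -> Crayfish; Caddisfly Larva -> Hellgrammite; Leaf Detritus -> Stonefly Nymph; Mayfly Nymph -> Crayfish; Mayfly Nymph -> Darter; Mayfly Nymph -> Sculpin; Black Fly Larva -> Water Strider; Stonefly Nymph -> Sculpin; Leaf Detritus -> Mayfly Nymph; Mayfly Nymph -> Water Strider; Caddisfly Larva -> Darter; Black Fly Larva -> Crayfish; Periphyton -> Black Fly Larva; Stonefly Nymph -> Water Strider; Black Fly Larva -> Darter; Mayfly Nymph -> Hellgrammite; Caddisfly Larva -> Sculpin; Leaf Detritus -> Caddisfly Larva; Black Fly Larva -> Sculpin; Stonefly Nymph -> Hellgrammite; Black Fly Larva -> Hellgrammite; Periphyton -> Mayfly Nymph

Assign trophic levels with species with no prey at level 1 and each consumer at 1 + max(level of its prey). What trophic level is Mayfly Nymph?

Trophic level 2

Leaf Detritus has no prey (basal) → level 1.
Mayfly Nymph eats Leaf Detritus (level 1); other prey at levels: Periphyton 1 → level 2.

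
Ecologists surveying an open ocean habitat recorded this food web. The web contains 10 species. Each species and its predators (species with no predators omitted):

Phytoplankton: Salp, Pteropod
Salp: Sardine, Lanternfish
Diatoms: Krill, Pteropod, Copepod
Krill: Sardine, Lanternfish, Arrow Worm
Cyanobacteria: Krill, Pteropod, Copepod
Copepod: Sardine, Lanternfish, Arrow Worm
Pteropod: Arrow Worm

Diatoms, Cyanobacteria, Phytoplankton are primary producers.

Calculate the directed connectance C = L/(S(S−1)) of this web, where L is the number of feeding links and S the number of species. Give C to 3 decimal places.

The web has S = 10 species and L = 17 feeding links.
C = L / (S(S−1)) = 17 / 90 = 0.1889 ≈ 0.189.

C = 0.189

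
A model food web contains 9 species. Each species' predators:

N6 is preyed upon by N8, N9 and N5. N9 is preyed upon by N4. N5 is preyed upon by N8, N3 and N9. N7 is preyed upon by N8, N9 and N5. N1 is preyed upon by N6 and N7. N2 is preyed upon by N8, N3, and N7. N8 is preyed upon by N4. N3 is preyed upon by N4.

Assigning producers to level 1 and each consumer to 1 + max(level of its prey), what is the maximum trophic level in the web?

5

Producers (level 1): N2, N1.
N2 → N7 → N5 → N3 → N4 gives N4 level 5.
No species has a prey at level 5, so no species reaches level 6.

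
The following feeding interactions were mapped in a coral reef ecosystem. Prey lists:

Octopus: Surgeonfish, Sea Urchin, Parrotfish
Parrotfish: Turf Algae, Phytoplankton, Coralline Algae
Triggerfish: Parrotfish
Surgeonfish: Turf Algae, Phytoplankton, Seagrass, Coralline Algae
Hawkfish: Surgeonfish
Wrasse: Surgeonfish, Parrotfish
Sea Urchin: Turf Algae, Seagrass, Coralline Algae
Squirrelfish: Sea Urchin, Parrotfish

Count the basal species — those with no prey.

Basal species (no prey listed): Turf Algae, Phytoplankton, Seagrass, Coralline Algae.
Count: 4.

4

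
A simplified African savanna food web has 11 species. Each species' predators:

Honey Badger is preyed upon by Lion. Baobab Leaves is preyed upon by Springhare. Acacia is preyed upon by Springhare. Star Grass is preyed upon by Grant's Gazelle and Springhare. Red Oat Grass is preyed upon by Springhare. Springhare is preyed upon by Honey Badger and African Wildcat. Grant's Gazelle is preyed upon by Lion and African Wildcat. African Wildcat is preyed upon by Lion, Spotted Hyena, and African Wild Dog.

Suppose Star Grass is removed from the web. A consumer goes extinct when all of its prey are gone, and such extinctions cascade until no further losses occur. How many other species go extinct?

Remove Star Grass.
Round 1: Grant's Gazelle (all prey gone) → extinct.
No further losses. Total secondary extinctions: 1.

1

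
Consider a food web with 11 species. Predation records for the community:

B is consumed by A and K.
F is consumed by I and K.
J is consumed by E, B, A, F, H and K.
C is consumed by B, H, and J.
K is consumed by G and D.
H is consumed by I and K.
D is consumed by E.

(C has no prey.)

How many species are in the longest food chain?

One longest chain: C → J → F → K → D → E.
It has 6 species and 5 links.

6 species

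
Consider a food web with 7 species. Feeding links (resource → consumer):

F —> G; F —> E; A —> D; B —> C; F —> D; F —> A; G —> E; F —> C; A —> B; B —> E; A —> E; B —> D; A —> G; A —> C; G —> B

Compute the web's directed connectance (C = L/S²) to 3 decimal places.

C = 0.306

The web has S = 7 species and L = 15 feeding links.
C = L / S² = 15 / 49 = 0.3061 ≈ 0.306.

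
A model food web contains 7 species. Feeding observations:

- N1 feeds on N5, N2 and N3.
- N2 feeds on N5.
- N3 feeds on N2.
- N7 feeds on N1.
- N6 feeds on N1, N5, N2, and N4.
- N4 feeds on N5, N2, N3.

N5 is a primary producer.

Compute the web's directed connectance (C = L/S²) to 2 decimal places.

The web has S = 7 species and L = 13 feeding links.
C = L / S² = 13 / 49 = 0.2653 ≈ 0.27.

C = 0.27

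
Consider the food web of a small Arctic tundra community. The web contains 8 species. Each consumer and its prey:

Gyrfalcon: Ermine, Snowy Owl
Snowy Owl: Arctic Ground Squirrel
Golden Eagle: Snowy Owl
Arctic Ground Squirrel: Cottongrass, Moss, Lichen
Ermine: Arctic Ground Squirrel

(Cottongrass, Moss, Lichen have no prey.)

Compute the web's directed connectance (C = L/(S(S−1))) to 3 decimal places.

The web has S = 8 species and L = 8 feeding links.
C = L / (S(S−1)) = 8 / 56 = 0.1429 ≈ 0.143.

C = 0.143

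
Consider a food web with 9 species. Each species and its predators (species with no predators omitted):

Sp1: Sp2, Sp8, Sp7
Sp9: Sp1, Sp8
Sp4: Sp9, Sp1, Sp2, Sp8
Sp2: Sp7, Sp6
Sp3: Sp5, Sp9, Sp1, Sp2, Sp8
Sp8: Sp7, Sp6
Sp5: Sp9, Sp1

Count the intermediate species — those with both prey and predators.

Intermediate species (has both prey and predators): Sp5, Sp9, Sp1, Sp2, Sp8.
Count: 5.

5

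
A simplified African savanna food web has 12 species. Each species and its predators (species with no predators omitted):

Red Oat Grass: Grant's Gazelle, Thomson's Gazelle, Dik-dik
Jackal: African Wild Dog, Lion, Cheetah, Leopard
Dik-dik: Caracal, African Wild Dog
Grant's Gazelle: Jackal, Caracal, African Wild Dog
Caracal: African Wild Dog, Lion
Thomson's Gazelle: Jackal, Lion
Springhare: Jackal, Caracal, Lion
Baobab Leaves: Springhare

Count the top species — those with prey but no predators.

Top species (has prey, but nothing eats it): African Wild Dog, Lion, Cheetah, Leopard.
Count: 4.

4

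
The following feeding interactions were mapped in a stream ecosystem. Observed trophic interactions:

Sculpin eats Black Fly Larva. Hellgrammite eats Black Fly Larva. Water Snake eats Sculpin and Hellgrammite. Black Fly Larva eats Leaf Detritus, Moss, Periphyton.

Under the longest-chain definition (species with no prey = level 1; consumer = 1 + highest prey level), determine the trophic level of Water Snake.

Trophic level 4

Leaf Detritus has no prey (basal) → level 1.
Black Fly Larva eats Leaf Detritus (level 1); other prey at levels: Periphyton 1, Moss 1 → level 2.
Sculpin eats Black Fly Larva → level 3.
Water Snake eats Sculpin (level 3); other prey at levels: Hellgrammite 3 → level 4.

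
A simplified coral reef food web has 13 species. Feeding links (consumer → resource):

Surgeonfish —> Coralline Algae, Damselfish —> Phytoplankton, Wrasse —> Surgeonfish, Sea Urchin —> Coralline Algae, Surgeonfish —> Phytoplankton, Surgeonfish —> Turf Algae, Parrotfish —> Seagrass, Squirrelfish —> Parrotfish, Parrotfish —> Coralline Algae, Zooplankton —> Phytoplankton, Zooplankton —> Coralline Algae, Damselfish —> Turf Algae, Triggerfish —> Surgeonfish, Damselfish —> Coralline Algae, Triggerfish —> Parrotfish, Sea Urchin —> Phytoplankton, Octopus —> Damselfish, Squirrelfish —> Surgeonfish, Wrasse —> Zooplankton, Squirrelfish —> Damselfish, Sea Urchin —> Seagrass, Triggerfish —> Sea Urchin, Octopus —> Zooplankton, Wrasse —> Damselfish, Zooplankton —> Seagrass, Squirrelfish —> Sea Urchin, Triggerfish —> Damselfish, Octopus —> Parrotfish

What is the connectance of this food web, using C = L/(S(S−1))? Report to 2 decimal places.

The web has S = 13 species and L = 28 feeding links.
C = L / (S(S−1)) = 28 / 156 = 0.1795 ≈ 0.18.

C = 0.18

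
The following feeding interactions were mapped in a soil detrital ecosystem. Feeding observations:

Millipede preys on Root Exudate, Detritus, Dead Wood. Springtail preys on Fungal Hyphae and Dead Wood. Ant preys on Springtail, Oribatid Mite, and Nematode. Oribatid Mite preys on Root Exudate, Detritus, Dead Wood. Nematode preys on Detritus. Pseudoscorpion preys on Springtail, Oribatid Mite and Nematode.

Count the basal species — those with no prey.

Basal species (no prey listed): Fungal Hyphae, Dead Wood, Root Exudate, Detritus.
Count: 4.

4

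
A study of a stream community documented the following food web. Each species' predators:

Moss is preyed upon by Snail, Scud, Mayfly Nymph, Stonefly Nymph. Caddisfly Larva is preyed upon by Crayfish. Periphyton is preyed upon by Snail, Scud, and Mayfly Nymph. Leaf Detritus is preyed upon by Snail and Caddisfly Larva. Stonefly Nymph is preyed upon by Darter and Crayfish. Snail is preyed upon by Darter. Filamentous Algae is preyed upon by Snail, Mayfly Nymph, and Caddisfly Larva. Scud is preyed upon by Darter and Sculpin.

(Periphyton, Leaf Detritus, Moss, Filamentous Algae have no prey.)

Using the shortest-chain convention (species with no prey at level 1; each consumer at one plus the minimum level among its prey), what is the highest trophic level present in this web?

Basal resources (level 1): Periphyton, Leaf Detritus, Moss, Filamentous Algae.
Following each consumer down to its lowest-level prey: Periphyton → Scud → Sculpin (levels 1 through 3).
All prey of Sculpin (Scud 2) are at level 2 or above, so Sculpin is at level 1 + 2 = 3.
Every consumer has at least one prey at level 2 or below, so none exceeds level 3.

3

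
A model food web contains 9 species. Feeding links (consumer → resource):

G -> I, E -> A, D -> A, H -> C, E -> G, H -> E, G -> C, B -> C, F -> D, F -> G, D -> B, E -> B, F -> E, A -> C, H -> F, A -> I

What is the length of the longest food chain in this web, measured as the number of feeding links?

One longest chain: C → B → E → F → H.
It has 5 species and 4 links.

4 links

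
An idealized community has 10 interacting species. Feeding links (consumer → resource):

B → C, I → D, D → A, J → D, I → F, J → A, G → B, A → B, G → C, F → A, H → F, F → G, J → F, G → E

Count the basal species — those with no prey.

Basal species (no prey listed): E, C.
Count: 2.

2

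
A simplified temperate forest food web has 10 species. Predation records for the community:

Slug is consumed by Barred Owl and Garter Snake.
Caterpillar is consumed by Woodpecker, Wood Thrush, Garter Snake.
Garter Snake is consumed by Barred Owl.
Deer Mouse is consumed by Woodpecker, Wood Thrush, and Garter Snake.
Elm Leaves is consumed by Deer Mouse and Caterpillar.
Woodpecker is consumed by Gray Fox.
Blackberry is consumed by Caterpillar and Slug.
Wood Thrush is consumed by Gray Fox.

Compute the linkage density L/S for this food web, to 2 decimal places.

L/S = 1.50

There are L = 15 links among S = 10 species.
L/S = 15/10 = 1.5000 ≈ 1.50.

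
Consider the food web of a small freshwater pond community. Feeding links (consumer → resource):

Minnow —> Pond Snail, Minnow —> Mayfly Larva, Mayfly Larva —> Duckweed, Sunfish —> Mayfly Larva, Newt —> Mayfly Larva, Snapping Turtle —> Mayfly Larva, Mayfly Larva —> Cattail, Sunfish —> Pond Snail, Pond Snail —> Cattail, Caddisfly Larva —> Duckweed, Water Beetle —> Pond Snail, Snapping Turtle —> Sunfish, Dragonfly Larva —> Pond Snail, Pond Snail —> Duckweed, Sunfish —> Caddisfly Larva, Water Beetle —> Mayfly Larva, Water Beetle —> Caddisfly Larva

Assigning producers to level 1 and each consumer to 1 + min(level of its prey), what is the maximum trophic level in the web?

3

Producers (level 1): Cattail, Duckweed.
Following each consumer down to its lowest-level prey: Cattail → Mayfly Larva → Minnow (levels 1 through 3).
All prey of Minnow (Mayfly Larva 2, Pond Snail 2) are at level 2 or above, so Minnow is at level 1 + 2 = 3.
Every consumer has at least one prey at level 2 or below, so none exceeds level 3.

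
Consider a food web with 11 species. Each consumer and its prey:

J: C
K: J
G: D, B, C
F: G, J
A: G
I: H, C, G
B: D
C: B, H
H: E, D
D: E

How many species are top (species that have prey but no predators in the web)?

4

Top species (has prey, but nothing eats it): F, A, I, K.
Count: 4.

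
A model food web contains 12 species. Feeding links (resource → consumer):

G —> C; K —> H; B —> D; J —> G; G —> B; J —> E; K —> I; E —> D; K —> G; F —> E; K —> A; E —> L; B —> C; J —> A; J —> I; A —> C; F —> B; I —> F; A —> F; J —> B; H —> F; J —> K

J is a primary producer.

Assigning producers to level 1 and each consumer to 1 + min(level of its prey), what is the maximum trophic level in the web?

Producers (level 1): J.
Following each consumer down to its lowest-level prey: J → K → H (levels 1 through 3).
All prey of H (K 2) are at level 2 or above, so H is at level 1 + 2 = 3.
Every consumer has at least one prey at level 2 or below, so none exceeds level 3.

3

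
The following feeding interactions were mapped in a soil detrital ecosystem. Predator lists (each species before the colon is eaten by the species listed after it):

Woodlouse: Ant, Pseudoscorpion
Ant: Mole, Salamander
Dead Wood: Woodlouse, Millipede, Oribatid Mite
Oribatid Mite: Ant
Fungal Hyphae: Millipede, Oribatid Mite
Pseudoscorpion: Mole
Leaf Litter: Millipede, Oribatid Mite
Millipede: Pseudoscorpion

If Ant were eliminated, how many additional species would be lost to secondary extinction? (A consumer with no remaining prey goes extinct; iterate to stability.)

1

Remove Ant.
Round 1: Salamander (all prey gone) → extinct.
No further losses. Total secondary extinctions: 1.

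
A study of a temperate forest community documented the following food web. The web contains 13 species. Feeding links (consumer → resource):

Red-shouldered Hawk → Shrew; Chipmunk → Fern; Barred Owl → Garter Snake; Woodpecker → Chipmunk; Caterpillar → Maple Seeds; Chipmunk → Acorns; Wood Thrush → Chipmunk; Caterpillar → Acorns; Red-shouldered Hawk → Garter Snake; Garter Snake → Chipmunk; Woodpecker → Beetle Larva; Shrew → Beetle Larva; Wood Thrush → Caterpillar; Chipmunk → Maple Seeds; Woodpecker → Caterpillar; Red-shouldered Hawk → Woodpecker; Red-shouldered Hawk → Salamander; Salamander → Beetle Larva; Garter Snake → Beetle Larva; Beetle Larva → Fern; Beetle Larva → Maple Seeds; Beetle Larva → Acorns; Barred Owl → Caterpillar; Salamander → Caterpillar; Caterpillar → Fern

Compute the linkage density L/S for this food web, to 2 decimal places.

L/S = 1.92

There are L = 25 links among S = 13 species.
L/S = 25/13 = 1.9231 ≈ 1.92.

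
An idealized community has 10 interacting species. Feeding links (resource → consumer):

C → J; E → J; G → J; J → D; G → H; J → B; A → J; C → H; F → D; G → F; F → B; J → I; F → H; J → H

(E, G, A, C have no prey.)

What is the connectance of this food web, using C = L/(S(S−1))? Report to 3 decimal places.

C = 0.156

The web has S = 10 species and L = 14 feeding links.
C = L / (S(S−1)) = 14 / 90 = 0.1556 ≈ 0.156.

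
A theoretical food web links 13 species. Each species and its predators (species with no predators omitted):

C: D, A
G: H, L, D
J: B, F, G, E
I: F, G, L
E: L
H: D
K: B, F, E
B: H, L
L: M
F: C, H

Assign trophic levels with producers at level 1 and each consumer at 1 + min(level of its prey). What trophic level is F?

Trophic level 2

I is a producer → level 1.
F eats I → level 2.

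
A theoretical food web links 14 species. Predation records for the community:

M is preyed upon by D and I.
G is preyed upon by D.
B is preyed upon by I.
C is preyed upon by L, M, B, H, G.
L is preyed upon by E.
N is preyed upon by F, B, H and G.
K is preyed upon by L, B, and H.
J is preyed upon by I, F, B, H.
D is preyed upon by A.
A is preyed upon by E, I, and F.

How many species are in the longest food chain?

One longest chain: C → G → D → A → I.
It has 5 species and 4 links.

5 species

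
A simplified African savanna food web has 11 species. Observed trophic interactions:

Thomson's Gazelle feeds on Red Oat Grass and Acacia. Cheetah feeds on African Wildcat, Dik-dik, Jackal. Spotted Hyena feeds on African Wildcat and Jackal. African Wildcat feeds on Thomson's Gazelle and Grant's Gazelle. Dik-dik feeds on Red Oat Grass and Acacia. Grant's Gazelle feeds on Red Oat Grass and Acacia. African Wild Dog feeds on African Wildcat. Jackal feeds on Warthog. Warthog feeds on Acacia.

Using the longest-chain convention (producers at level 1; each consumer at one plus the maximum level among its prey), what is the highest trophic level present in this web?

4

Producers (level 1): Red Oat Grass, Acacia.
Red Oat Grass → Thomson's Gazelle → African Wildcat → African Wild Dog gives African Wild Dog level 4.
No species has a prey at level 4, so no species reaches level 5.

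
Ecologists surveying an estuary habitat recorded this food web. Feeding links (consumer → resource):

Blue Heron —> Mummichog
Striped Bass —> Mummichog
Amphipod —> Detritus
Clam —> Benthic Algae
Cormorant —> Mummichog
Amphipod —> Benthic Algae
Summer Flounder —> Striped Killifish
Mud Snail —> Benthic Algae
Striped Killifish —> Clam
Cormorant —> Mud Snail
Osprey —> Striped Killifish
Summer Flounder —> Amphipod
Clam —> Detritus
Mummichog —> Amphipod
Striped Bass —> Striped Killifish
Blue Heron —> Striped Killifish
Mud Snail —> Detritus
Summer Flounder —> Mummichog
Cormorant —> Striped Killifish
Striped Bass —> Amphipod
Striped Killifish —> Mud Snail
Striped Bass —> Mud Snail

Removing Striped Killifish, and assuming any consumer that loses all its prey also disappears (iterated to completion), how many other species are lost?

Remove Striped Killifish.
Round 1: Osprey (all prey gone) → extinct.
No further losses. Total secondary extinctions: 1.

1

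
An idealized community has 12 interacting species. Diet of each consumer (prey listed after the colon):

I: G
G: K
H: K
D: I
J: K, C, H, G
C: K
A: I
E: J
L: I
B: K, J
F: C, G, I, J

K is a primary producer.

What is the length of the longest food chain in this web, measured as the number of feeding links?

One longest chain: K → C → J → E.
It has 4 species and 3 links.

3 links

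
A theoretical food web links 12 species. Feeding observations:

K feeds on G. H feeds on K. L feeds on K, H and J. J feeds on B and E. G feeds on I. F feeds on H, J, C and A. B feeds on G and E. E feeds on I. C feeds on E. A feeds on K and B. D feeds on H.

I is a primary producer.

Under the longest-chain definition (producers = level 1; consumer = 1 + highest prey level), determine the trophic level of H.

I is a producer → level 1.
G eats I → level 2.
K eats G → level 3.
H eats K → level 4.

Trophic level 4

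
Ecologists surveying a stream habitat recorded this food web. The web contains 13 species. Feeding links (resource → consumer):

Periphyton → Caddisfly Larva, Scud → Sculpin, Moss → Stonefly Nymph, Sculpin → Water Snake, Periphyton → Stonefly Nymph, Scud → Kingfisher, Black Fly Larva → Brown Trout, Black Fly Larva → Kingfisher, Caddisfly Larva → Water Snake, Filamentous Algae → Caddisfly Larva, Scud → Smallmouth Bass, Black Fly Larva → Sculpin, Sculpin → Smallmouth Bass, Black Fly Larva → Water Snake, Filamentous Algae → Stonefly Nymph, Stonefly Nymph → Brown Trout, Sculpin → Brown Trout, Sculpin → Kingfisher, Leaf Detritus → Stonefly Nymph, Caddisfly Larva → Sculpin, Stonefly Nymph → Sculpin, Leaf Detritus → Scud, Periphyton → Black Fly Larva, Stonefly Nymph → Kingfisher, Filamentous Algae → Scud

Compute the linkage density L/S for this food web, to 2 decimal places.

There are L = 25 links among S = 13 species.
L/S = 25/13 = 1.9231 ≈ 1.92.

L/S = 1.92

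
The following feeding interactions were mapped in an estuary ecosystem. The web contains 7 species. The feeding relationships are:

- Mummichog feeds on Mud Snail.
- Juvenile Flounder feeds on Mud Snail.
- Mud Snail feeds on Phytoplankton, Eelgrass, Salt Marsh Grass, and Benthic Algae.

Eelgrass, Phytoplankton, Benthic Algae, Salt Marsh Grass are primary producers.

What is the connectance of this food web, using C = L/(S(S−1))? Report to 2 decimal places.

C = 0.14

The web has S = 7 species and L = 6 feeding links.
C = L / (S(S−1)) = 6 / 42 = 0.1429 ≈ 0.14.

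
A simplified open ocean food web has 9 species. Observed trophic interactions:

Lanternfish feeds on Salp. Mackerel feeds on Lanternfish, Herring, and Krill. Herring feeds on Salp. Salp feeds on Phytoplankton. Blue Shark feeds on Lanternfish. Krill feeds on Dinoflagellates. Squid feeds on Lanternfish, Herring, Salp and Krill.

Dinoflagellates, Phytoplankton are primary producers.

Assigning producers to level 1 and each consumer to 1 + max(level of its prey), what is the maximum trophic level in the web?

4

Producers (level 1): Dinoflagellates, Phytoplankton.
Phytoplankton → Salp → Lanternfish → Blue Shark gives Blue Shark level 4.
No species has a prey at level 4, so no species reaches level 5.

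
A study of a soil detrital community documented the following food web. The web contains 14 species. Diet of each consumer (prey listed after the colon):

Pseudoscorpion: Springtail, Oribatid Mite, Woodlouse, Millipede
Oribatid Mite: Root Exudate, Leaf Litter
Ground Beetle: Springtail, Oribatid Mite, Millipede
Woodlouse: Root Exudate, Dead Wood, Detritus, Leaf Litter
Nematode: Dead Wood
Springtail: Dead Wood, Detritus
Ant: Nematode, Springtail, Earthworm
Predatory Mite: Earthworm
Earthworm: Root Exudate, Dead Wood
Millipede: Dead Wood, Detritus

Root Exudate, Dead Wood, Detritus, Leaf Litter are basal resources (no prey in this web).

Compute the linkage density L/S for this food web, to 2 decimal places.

L/S = 1.71

There are L = 24 links among S = 14 species.
L/S = 24/14 = 1.7143 ≈ 1.71.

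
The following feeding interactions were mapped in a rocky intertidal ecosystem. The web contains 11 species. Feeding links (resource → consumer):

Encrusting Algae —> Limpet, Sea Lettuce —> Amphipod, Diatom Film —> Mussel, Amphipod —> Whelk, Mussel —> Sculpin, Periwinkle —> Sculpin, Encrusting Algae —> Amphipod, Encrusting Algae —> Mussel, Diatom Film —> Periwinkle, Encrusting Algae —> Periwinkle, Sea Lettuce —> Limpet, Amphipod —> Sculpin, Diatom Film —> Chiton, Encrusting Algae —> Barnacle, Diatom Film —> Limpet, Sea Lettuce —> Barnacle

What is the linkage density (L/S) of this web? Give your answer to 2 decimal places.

L/S = 1.45

There are L = 16 links among S = 11 species.
L/S = 16/11 = 1.4545 ≈ 1.45.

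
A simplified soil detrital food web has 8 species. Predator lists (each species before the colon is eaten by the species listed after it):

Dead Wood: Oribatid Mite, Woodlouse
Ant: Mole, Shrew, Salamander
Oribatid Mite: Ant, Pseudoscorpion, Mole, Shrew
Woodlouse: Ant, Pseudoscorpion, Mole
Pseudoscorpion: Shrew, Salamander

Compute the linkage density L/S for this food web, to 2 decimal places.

L/S = 1.75

There are L = 14 links among S = 8 species.
L/S = 14/8 = 1.7500 ≈ 1.75.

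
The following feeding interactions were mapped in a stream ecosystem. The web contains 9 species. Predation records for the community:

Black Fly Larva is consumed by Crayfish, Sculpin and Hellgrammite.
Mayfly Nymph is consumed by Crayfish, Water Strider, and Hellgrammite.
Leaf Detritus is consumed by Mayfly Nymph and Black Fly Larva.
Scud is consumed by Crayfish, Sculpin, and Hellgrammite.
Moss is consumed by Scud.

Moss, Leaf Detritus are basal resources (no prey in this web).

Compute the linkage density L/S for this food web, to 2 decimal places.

There are L = 12 links among S = 9 species.
L/S = 12/9 = 1.3333 ≈ 1.33.

L/S = 1.33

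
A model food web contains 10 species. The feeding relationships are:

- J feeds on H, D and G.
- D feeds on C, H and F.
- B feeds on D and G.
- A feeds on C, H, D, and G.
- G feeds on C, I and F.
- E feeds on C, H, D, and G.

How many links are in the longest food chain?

One longest chain: H → D → B.
It has 3 species and 2 links.

2 links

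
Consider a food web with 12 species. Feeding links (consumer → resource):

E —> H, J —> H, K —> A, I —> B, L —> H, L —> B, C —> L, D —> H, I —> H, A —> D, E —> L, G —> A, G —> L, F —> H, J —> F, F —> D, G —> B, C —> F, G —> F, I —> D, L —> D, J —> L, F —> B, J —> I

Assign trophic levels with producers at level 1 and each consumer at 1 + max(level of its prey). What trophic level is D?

Trophic level 2

H is a producer → level 1.
D eats H → level 2.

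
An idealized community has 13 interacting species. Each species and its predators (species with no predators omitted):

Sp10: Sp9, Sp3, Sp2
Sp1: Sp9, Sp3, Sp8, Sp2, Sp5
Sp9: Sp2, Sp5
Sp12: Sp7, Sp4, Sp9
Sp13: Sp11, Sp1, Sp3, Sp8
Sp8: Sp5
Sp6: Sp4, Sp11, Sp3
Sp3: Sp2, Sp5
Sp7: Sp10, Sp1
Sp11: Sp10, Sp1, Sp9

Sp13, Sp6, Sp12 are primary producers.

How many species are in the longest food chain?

5 species

One longest chain: Sp12 → Sp7 → Sp10 → Sp9 → Sp2.
It has 5 species and 4 links.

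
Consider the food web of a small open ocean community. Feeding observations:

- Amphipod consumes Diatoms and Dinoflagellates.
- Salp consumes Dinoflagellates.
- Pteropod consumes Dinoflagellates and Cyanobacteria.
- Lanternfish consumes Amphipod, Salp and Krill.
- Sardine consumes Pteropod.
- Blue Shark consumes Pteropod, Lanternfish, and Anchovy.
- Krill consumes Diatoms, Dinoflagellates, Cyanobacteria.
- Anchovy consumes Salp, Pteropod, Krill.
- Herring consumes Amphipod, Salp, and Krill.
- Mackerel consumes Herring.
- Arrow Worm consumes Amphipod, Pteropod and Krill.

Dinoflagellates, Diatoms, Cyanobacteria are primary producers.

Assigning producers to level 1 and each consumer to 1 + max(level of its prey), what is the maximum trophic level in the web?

4

Producers (level 1): Dinoflagellates, Diatoms, Cyanobacteria.
Dinoflagellates → Salp → Anchovy → Blue Shark gives Blue Shark level 4.
No species has a prey at level 4, so no species reaches level 5.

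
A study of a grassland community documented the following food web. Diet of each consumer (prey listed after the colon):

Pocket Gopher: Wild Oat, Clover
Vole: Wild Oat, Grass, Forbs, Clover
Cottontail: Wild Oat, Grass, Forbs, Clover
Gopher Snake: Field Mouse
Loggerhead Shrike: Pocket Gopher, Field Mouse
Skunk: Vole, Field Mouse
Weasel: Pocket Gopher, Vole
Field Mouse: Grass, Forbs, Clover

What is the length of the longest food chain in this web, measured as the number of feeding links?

2 links

One longest chain: Grass → Field Mouse → Gopher Snake.
It has 3 species and 2 links.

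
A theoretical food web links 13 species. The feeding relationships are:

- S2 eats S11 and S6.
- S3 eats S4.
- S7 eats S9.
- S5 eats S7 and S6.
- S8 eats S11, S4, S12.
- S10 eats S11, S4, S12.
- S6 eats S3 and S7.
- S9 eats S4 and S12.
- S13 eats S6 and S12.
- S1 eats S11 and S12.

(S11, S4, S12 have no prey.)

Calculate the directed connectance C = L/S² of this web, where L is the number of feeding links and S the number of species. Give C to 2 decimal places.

The web has S = 13 species and L = 20 feeding links.
C = L / S² = 20 / 169 = 0.1183 ≈ 0.12.

C = 0.12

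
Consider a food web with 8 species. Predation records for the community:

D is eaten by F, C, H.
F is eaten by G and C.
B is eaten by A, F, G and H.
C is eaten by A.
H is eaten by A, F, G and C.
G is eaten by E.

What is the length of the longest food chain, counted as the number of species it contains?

5 species

One longest chain: B → H → F → G → E.
It has 5 species and 4 links.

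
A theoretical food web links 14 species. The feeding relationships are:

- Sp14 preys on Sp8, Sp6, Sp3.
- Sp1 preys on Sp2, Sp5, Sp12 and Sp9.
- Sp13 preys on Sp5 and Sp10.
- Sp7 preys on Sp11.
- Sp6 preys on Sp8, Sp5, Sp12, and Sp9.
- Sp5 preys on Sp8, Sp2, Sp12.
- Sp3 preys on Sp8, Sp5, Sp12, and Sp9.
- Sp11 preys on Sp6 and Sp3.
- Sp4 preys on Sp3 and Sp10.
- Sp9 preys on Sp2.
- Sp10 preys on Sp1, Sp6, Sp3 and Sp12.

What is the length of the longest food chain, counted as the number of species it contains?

5 species

One longest chain: Sp2 → Sp9 → Sp3 → Sp11 → Sp7.
It has 5 species and 4 links.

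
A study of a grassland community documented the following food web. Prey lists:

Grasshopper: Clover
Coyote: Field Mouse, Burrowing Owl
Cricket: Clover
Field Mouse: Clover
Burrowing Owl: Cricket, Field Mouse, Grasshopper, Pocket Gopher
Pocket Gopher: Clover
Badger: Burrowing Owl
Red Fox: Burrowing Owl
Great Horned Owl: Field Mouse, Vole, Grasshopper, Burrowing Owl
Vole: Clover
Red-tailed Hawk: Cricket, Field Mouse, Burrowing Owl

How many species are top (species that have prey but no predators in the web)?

5

Top species (has prey, but nothing eats it): Badger, Red-tailed Hawk, Great Horned Owl, Red Fox, Coyote.
Count: 5.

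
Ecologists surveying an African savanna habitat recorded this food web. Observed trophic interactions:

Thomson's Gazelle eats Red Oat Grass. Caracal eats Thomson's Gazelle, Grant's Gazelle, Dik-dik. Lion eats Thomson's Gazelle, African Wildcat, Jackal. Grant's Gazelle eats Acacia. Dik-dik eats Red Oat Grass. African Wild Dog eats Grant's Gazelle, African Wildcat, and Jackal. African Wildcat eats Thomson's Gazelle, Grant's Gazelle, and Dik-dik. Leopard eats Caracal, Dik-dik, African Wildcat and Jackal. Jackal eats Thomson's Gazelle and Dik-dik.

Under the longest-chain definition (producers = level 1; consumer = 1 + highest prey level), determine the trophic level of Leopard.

Red Oat Grass is a producer → level 1.
Thomson's Gazelle eats Red Oat Grass → level 2.
Caracal eats Thomson's Gazelle (level 2); other prey at levels: Dik-dik 2, Grant's Gazelle 2 → level 3.
Leopard eats Caracal (level 3); other prey at levels: Dik-dik 2, African Wildcat 3, Jackal 3 → level 4.

Trophic level 4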